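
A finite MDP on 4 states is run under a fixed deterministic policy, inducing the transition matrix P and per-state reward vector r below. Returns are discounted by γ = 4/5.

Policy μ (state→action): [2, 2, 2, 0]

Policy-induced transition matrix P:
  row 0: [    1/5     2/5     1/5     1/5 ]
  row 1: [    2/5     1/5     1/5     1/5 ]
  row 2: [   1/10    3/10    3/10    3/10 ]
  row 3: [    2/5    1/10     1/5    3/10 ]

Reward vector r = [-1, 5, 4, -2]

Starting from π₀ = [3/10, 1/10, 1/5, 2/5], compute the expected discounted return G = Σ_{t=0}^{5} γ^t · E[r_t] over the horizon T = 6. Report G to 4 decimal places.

G = 3.8304

t=0: π = [0.3000, 0.1000, 0.2000, 0.4000], E[r] = 0.2000, γ^t·E[r] = 0.200000, running G = 0.200000
t=1: π = [0.2800, 0.2400, 0.2200, 0.2600], E[r] = 1.2800, γ^t·E[r] = 1.024000, running G = 1.224000
t=2: π = [0.2780, 0.2520, 0.2220, 0.2480], E[r] = 1.3740, γ^t·E[r] = 0.879360, running G = 2.103360
t=3: π = [0.2778, 0.2530, 0.2222, 0.2470], E[r] = 1.3820, γ^t·E[r] = 0.707584, running G = 2.810944
t=4: π = [0.2778, 0.2531, 0.2222, 0.2469], E[r] = 1.3827, γ^t·E[r] = 0.566338, running G = 3.377282
t=5: π = [0.2778, 0.2531, 0.2222, 0.2469], E[r] = 1.3827, γ^t·E[r] = 0.453087, running G = 3.830369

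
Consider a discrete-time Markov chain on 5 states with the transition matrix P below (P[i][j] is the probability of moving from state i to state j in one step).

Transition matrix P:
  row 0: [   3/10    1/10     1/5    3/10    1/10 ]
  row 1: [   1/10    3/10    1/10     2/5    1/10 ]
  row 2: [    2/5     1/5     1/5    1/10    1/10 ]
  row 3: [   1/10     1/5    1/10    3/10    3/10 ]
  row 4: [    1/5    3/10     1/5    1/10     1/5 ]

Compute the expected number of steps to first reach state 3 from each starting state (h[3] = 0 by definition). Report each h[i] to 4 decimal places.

h = [3.8633, 3.2909, 4.5787, 0.0000, 4.5946]

First-step conditioning: h[3] = 0; for i ≠ 3, h[i] = 1 + Σ_k P[i][k]·h[k].
  h[0] = 1 + 3/10·h[0] + 1/10·h[1] + 1/5·h[2] + 1/10·h[4]
  h[1] = 1 + 1/10·h[0] + 3/10·h[1] + 1/10·h[2] + 1/10·h[4]
  h[2] = 1 + 2/5·h[0] + 1/5·h[1] + 1/5·h[2] + 1/10·h[4]
  h[4] = 1 + 1/5·h[0] + 3/10·h[1] + 1/5·h[2] + 1/5·h[4]
Solving the 4×4 linear system over states ≠ 3 gives exactly h = [2430/629, 2070/629, 2880/629, 0, 170/37] (h[3] = 0 is the target).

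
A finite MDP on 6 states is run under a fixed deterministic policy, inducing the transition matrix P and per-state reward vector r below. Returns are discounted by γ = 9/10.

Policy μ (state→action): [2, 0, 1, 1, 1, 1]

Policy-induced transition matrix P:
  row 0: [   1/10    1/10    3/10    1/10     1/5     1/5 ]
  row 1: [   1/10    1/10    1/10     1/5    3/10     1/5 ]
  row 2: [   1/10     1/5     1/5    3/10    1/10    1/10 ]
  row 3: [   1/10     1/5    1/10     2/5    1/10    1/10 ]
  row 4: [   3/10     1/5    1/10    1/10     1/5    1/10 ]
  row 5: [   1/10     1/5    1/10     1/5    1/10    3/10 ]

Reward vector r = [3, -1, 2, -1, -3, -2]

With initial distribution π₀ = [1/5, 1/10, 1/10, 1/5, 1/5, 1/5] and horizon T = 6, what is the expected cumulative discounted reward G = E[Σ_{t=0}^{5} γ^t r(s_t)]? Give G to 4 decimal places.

G = -2.4272

t=0: π = [0.2000, 0.1000, 0.1000, 0.2000, 0.2000, 0.2000], E[r] = -0.5000, γ^t·E[r] = -0.500000, running G = -0.500000
t=1: π = [0.1400, 0.1700, 0.1500, 0.2100, 0.1600, 0.1700], E[r] = -0.4800, γ^t·E[r] = -0.432000, running G = -0.932000
t=2: π = [0.1320, 0.1690, 0.1430, 0.2270, 0.1640, 0.1650], E[r] = -0.5360, γ^t·E[r] = -0.434160, running G = -1.366160
t=3: π = [0.1328, 0.1699, 0.1407, 0.2301, 0.1634, 0.1631], E[r] = -0.5366, γ^t·E[r] = -0.391181, running G = -1.757341
t=4: π = [0.1327, 0.1697, 0.1406, 0.2305, 0.1636, 0.1629], E[r] = -0.5375, γ^t·E[r] = -0.352641, running G = -2.109982
t=5: π = [0.1327, 0.1698, 0.1406, 0.2305, 0.1636, 0.1628], E[r] = -0.5373, γ^t·E[r] = -0.317264, running G = -2.427246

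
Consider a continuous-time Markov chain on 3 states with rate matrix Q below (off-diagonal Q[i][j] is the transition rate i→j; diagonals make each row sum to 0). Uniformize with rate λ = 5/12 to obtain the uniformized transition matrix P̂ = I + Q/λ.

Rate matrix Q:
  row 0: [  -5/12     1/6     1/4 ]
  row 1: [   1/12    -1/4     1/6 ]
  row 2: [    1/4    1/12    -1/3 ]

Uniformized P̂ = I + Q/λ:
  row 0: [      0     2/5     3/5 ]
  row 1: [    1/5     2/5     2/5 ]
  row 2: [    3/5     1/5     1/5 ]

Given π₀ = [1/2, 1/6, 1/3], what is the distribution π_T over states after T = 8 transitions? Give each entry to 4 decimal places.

π = [0.2945, 0.3234, 0.3821]

t=0: π = [0.5000, 0.1667, 0.3333]
t=1: π = [0.2333, 0.3333, 0.4333]
t=2: π = [0.3267, 0.3133, 0.3600]
t=3: π = [0.2787, 0.3280, 0.3933]
t=4: π = [0.3016, 0.3213, 0.3771]
t=5: π = [0.2905, 0.3246, 0.3849]
t=6: π = [0.2959, 0.3230, 0.3811]
t=7: π = [0.2933, 0.3238, 0.3829]
t=8: π = [0.2945, 0.3234, 0.3821]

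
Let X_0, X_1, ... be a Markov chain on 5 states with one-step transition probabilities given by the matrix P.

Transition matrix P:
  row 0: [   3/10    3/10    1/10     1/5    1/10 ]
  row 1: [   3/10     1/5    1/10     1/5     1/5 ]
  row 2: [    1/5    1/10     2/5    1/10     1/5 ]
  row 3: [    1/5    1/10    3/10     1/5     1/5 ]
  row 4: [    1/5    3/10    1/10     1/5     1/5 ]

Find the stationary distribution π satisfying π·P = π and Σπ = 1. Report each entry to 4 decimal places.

Balance equations π_j = Σ_i π_i·P[i][j]:
  π_0 = 3/10·π_0 + 3/10·π_1 + 1/5·π_2 + 1/5·π_3 + 1/5·π_4
  π_1 = 3/10·π_0 + 1/5·π_1 + 1/10·π_2 + 1/10·π_3 + 3/10·π_4
  π_2 = 1/10·π_0 + 1/10·π_1 + 2/5·π_2 + 3/10·π_3 + 1/10·π_4
  π_3 = 1/5·π_0 + 1/5·π_1 + 1/10·π_2 + 1/5·π_3 + 1/5·π_4
  normalize: π_0 + π_1 + π_2 + π_3 + π_4 = 1
Solving the linear system gives exactly π = [97/396, 9/44, 7/36, 13/72, 139/792].

π = [0.2449, 0.2045, 0.1944, 0.1806, 0.1755]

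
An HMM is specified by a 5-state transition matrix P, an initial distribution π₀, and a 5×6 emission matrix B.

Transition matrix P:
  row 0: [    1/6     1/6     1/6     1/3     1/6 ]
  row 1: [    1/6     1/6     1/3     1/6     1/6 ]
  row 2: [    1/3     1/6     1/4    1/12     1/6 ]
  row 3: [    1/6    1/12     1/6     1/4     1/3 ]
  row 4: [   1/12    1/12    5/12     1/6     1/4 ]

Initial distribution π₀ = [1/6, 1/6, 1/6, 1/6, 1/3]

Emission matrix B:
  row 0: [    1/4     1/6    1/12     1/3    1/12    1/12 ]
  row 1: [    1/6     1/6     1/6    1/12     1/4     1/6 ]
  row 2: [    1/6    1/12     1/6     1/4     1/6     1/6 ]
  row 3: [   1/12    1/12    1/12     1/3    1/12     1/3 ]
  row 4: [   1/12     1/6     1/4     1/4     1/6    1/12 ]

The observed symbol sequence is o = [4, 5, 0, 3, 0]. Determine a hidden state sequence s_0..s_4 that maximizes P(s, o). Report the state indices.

path = [4, 2, 0, 3, 0]

t=0: δ = [1.389e-02, 4.167e-02, 2.778e-02, 1.389e-02, 5.556e-02]  (obs o_0=4)
t=1: δ = [7.716e-04, 1.157e-03, 3.858e-03, 3.086e-03, 1.157e-03]  ψ = [2, 1, 4, 4, 4]  (obs o_1=5)
t=2: δ = [3.215e-04, 1.072e-04, 1.608e-04, 6.430e-05, 8.573e-05]  ψ = [2, 2, 2, 3, 3]  (obs o_2=0)
t=3: δ = [1.786e-05, 4.465e-06, 1.340e-05, 3.572e-05, 1.340e-05]  ψ = [0, 0, 0, 0, 0]  (obs o_3=3)
t=4: δ = [1.488e-06, 4.961e-07, 9.923e-07, 7.442e-07, 9.923e-07]  ψ = [3, 0, 3, 3, 3]  (obs o_4=0)
backtrack: best end state = 0; path = [4, 2, 0, 3, 0]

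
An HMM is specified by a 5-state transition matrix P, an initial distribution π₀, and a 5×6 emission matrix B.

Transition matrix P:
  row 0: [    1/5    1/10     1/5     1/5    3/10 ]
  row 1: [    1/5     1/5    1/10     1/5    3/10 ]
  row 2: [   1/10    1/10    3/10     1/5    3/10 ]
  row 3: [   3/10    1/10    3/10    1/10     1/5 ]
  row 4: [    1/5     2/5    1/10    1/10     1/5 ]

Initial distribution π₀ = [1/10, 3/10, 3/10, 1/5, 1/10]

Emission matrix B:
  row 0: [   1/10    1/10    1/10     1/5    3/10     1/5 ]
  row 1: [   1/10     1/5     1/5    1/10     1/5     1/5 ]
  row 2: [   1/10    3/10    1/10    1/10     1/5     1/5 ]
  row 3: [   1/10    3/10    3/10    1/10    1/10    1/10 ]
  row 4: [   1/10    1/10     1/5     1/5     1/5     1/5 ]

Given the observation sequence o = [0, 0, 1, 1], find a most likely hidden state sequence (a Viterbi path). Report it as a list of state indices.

path = [2, 2, 2, 2]

t=0: δ = [1.000e-02, 3.000e-02, 3.000e-02, 2.000e-02, 1.000e-02]  (obs o_0=0)
t=1: δ = [6.000e-04, 6.000e-04, 9.000e-04, 6.000e-04, 9.000e-04]  ψ = [1, 1, 2, 1, 1]  (obs o_1=0)
t=2: δ = [1.800e-05, 7.200e-05, 8.100e-05, 5.400e-05, 2.700e-05]  ψ = [3, 4, 2, 2, 2]  (obs o_2=1)
t=3: δ = [1.620e-06, 2.880e-06, 7.290e-06, 4.860e-06, 2.430e-06]  ψ = [3, 1, 2, 2, 2]  (obs o_3=1)
backtrack: best end state = 2; path = [2, 2, 2, 2]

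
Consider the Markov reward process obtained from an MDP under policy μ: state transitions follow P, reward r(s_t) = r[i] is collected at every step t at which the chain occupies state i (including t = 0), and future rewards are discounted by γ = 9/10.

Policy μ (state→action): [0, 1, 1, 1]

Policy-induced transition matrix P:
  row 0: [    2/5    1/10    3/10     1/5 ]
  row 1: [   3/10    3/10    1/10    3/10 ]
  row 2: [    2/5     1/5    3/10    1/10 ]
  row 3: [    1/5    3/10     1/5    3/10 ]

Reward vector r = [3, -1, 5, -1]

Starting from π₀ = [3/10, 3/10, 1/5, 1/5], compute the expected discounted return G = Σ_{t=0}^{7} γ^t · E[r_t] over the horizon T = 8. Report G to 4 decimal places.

G = 9.5131

t=0: π = [0.3000, 0.3000, 0.2000, 0.2000], E[r] = 1.4000, γ^t·E[r] = 1.400000, running G = 1.400000
t=1: π = [0.3300, 0.2200, 0.2200, 0.2300], E[r] = 1.6400, γ^t·E[r] = 1.476000, running G = 2.876000
t=2: π = [0.3320, 0.2120, 0.2330, 0.2230], E[r] = 1.7260, γ^t·E[r] = 1.398060, running G = 4.274060
t=3: π = [0.3342, 0.2103, 0.2353, 0.2202], E[r] = 1.7486, γ^t·E[r] = 1.274729, running G = 5.548789
t=4: π = [0.3349, 0.2096, 0.2359, 0.2195], E[r] = 1.7552, γ^t·E[r] = 1.151613, running G = 6.700402
t=5: π = [0.3351, 0.2094, 0.2361, 0.2193], E[r] = 1.7573, γ^t·E[r] = 1.037647, running G = 7.738049
t=6: π = [0.3352, 0.2094, 0.2362, 0.2193], E[r] = 1.7579, γ^t·E[r] = 0.934206, running G = 8.672255
t=7: π = [0.3352, 0.2093, 0.2362, 0.2192], E[r] = 1.7581, γ^t·E[r] = 0.840872, running G = 9.513127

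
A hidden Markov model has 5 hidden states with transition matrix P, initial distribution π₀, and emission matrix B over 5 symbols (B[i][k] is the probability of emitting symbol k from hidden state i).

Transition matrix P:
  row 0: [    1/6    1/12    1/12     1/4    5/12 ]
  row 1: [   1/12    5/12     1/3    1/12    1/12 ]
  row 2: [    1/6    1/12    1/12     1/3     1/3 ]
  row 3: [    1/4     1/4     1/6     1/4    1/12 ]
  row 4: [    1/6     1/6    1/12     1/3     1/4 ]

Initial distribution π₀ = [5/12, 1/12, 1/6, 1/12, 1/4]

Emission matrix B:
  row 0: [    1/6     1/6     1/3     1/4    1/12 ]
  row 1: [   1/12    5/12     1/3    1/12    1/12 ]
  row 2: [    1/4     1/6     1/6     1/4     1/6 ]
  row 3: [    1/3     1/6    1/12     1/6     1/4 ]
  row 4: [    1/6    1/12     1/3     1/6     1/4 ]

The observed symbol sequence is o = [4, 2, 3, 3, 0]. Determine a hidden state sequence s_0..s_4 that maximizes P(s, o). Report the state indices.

t=0: δ = [3.472e-02, 6.944e-03, 2.778e-02, 2.083e-02, 6.250e-02]  (obs o_0=4)
t=1: δ = [3.472e-03, 3.472e-03, 8.681e-04, 1.736e-03, 5.208e-03]  ψ = [4, 4, 4, 4, 4]  (obs o_1=2)
t=2: δ = [2.170e-04, 1.206e-04, 2.894e-04, 2.894e-04, 2.411e-04]  ψ = [4, 1, 1, 4, 0]  (obs o_2=3)
t=3: δ = [1.808e-05, 6.028e-06, 1.206e-05, 1.608e-05, 1.608e-05]  ψ = [3, 3, 3, 2, 2]  (obs o_3=3)
t=4: δ = [6.698e-07, 3.349e-07, 6.698e-07, 1.786e-06, 1.256e-06]  ψ = [3, 3, 3, 4, 0]  (obs o_4=0)
backtrack: best end state = 3; path = [4, 1, 2, 4, 3]

path = [4, 1, 2, 4, 3]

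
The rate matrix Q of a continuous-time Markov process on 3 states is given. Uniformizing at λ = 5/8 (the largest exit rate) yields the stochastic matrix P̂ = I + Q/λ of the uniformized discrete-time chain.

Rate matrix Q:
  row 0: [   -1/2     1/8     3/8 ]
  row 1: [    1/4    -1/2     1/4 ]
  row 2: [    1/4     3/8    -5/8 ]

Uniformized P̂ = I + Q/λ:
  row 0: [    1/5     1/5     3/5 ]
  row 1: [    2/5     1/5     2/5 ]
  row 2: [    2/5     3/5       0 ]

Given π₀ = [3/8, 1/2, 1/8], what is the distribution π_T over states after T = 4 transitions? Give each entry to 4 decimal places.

π = [0.3334, 0.3396, 0.3270]

t=0: π = [0.3750, 0.5000, 0.1250]
t=1: π = [0.3250, 0.2500, 0.4250]
t=2: π = [0.3350, 0.3700, 0.2950]
t=3: π = [0.3330, 0.3180, 0.3490]
t=4: π = [0.3334, 0.3396, 0.3270]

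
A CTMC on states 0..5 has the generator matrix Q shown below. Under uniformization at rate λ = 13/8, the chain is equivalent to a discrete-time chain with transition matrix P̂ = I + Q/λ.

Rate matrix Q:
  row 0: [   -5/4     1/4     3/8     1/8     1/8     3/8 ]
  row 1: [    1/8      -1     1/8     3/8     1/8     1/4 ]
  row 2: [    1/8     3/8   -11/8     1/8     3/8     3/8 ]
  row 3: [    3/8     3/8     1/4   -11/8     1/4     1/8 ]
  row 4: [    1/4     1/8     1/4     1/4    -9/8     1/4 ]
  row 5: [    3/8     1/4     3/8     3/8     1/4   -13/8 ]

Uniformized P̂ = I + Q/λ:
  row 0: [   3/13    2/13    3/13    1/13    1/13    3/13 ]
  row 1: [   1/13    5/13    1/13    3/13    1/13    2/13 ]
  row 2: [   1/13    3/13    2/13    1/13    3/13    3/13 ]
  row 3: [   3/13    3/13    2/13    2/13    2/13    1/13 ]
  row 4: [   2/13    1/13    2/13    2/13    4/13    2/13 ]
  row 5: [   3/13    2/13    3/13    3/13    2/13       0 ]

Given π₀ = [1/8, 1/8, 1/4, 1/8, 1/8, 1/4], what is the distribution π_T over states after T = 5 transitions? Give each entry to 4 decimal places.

π = [0.1604, 0.2154, 0.1607, 0.1568, 0.1623, 0.1443]

t=0: π = [0.1250, 0.1250, 0.2500, 0.1250, 0.1250, 0.2500]
t=1: π = [0.1635, 0.2019, 0.1731, 0.1538, 0.1731, 0.1346]
t=2: π = [0.1598, 0.2123, 0.1612, 0.1538, 0.1657, 0.1472]
t=3: π = [0.1606, 0.2143, 0.1611, 0.1568, 0.1631, 0.1441]
t=4: π = [0.1605, 0.2152, 0.1608, 0.1567, 0.1625, 0.1444]
t=5: π = [0.1604, 0.2154, 0.1607, 0.1568, 0.1623, 0.1443]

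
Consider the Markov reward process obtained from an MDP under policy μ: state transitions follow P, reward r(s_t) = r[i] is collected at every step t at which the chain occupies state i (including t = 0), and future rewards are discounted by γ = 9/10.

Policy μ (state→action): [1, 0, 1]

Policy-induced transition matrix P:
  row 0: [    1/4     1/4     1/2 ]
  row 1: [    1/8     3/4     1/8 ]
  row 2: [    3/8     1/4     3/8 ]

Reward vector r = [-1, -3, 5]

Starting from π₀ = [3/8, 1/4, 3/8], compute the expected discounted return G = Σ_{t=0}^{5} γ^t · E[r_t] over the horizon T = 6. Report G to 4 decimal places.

t=0: π = [0.3750, 0.2500, 0.3750], E[r] = 0.7500, γ^t·E[r] = 0.750000, running G = 0.750000
t=1: π = [0.2656, 0.3750, 0.3594], E[r] = 0.4063, γ^t·E[r] = 0.365625, running G = 1.115625
t=2: π = [0.2480, 0.4375, 0.3145], E[r] = 0.0117, γ^t·E[r] = 0.009492, running G = 1.125117
t=3: π = [0.2346, 0.4688, 0.2966], E[r] = -0.1577, γ^t·E[r] = -0.114974, running G = 1.010143
t=4: π = [0.2285, 0.4844, 0.2871], E[r] = -0.2459, γ^t·E[r] = -0.161342, running G = 0.848801
t=5: π = [0.2253, 0.4922, 0.2825], E[r] = -0.2896, γ^t·E[r] = -0.170990, running G = 0.677811

G = 0.6778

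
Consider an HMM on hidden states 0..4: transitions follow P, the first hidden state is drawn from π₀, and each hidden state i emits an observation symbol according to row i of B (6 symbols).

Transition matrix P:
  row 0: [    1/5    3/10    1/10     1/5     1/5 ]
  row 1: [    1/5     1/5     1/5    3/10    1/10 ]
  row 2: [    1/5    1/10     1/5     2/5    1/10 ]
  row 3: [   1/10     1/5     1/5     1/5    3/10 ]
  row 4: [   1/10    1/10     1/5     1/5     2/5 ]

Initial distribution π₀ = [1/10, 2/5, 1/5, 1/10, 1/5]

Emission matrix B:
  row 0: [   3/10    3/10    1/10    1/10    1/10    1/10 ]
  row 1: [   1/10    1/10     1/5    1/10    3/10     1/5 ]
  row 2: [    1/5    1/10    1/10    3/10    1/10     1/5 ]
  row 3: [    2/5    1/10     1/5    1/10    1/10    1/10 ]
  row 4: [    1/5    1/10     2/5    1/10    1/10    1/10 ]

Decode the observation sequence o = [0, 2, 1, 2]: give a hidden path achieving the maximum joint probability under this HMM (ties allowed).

path = [4, 4, 4, 4]

t=0: δ = [3.000e-02, 4.000e-02, 4.000e-02, 4.000e-02, 4.000e-02]  (obs o_0=0)
t=1: δ = [8.000e-04, 1.800e-03, 8.000e-04, 3.200e-03, 6.400e-03]  ψ = [1, 0, 1, 2, 4]  (obs o_1=2)
t=2: δ = [1.920e-04, 6.400e-05, 1.280e-04, 1.280e-04, 2.560e-04]  ψ = [4, 3, 4, 4, 4]  (obs o_2=1)
t=3: δ = [3.840e-06, 1.152e-05, 5.120e-06, 1.024e-05, 4.096e-05]  ψ = [0, 0, 4, 2, 4]  (obs o_3=2)
backtrack: best end state = 4; path = [4, 4, 4, 4]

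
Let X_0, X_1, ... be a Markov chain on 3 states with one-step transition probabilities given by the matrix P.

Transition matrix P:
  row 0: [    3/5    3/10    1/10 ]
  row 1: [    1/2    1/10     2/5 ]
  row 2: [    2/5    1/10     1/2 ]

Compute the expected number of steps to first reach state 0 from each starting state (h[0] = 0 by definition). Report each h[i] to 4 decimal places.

h = [0.0000, 2.1951, 2.4390]

First-step conditioning: h[0] = 0; for i ≠ 0, h[i] = 1 + Σ_k P[i][k]·h[k].
  h[1] = 1 + 1/10·h[1] + 2/5·h[2]
  h[2] = 1 + 1/10·h[1] + 1/2·h[2]
Solving the 2×2 linear system over states ≠ 0 gives exactly h = [0, 90/41, 100/41] (h[0] = 0 is the target).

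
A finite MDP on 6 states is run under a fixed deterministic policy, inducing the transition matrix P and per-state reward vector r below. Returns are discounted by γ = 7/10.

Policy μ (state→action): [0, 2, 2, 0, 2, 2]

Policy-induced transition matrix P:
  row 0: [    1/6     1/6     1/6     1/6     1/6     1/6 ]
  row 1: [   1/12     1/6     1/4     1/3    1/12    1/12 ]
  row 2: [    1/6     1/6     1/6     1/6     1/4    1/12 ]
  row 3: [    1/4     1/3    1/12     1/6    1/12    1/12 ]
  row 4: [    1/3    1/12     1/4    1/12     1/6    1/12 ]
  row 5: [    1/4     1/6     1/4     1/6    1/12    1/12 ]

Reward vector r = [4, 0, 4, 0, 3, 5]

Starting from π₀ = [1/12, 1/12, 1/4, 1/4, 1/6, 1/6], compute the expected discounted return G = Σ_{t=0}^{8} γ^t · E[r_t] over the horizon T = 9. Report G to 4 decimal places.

t=0: π = [0.0833, 0.0833, 0.2500, 0.2500, 0.1667, 0.1667], E[r] = 2.6667, γ^t·E[r] = 2.666667, running G = 2.666667
t=1: π = [0.2222, 0.1944, 0.1806, 0.1667, 0.1458, 0.0903], E[r] = 2.5000, γ^t·E[r] = 1.750000, running G = 4.416667
t=2: π = [0.1962, 0.1823, 0.1887, 0.1869, 0.1441, 0.1019], E[r] = 2.4809, γ^t·E[r] = 1.215642, running G = 5.632309
t=3: π = [0.1996, 0.1858, 0.1868, 0.1850, 0.1431, 0.0997], E[r] = 2.4731, γ^t·E[r] = 0.848287, running G = 6.480596
t=4: π = [0.1988, 0.1856, 0.1870, 0.1857, 0.1430, 0.1000], E[r] = 2.4718, γ^t·E[r] = 0.593478, running G = 7.074074
t=5: π = [0.1988, 0.1857, 0.1869, 0.1857, 0.1430, 0.0999], E[r] = 2.4714, γ^t·E[r] = 0.415370, running G = 7.489444
t=6: π = [0.1988, 0.1857, 0.1869, 0.1857, 0.1430, 0.0999], E[r] = 2.4713, γ^t·E[r] = 0.290750, running G = 7.780194
t=7: π = [0.1988, 0.1857, 0.1869, 0.1857, 0.1430, 0.0999], E[r] = 2.4713, γ^t·E[r] = 0.203523, running G = 7.983717
t=8: π = [0.1988, 0.1857, 0.1869, 0.1857, 0.1430, 0.0999], E[r] = 2.4713, γ^t·E[r] = 0.142466, running G = 8.126183

G = 8.1262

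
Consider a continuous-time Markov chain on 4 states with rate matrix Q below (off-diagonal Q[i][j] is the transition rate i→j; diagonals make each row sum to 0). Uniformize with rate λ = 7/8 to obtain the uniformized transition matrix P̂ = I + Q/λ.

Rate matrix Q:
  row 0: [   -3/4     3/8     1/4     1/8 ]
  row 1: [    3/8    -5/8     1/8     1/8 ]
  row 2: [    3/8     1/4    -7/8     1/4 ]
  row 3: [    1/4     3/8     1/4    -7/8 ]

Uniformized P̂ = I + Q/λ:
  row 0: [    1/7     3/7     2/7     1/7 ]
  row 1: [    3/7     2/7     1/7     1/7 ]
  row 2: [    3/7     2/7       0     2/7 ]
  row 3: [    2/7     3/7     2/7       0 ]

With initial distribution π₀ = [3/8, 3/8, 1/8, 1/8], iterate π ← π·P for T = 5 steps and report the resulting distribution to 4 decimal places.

t=0: π = [0.3750, 0.3750, 0.1250, 0.1250]
t=1: π = [0.3036, 0.3571, 0.1964, 0.1429]
t=2: π = [0.3214, 0.3495, 0.1786, 0.1505]
t=3: π = [0.3152, 0.3531, 0.1848, 0.1469]
t=4: π = [0.3175, 0.3517, 0.1825, 0.1483]
t=5: π = [0.3167, 0.3523, 0.1833, 0.1477]

π = [0.3167, 0.3523, 0.1833, 0.1477]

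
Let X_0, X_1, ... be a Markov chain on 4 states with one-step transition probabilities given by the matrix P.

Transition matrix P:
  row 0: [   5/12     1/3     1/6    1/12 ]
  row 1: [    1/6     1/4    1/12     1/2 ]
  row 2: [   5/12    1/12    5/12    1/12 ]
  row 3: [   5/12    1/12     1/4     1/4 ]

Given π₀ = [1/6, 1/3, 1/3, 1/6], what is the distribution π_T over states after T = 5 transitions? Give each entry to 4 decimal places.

t=0: π = [0.1667, 0.3333, 0.3333, 0.1667]
t=1: π = [0.3333, 0.1806, 0.2361, 0.2500]
t=2: π = [0.3715, 0.1968, 0.2315, 0.2002]
t=3: π = [0.3675, 0.2090, 0.2248, 0.1987]
t=4: π = [0.3644, 0.2100, 0.2220, 0.2035]
t=5: π = [0.3642, 0.2094, 0.2216, 0.2048]

π = [0.3642, 0.2094, 0.2216, 0.2048]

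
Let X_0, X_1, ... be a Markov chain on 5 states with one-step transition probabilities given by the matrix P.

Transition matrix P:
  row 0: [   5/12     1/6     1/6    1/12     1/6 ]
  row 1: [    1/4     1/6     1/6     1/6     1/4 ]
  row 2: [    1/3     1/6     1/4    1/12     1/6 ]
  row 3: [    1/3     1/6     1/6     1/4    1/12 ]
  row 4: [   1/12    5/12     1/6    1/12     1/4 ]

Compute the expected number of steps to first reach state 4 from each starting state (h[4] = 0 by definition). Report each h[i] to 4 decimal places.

First-step conditioning: h[4] = 0; for i ≠ 4, h[i] = 1 + Σ_k P[i][k]·h[k].
  h[0] = 1 + 5/12·h[0] + 1/6·h[1] + 1/6·h[2] + 1/12·h[3]
  h[1] = 1 + 1/4·h[0] + 1/6·h[1] + 1/6·h[2] + 1/6·h[3]
  h[2] = 1 + 1/3·h[0] + 1/6·h[1] + 1/4·h[2] + 1/12·h[3]
  h[3] = 1 + 1/3·h[0] + 1/6·h[1] + 1/6·h[2] + 1/4·h[3]
Solving the 4×4 linear system over states ≠ 4 gives exactly h = [240/41, 222/41, 240/41, 264/41, 0] (h[4] = 0 is the target).

h = [5.8537, 5.4146, 5.8537, 6.4390, 0.0000]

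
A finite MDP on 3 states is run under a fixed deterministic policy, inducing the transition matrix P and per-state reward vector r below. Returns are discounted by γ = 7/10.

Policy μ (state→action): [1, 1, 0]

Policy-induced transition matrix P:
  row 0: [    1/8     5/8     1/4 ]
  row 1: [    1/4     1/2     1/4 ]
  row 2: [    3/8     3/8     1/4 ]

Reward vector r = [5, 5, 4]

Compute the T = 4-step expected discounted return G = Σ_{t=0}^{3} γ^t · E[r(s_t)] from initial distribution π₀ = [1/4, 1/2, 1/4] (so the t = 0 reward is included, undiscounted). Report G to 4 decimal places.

G = 12.0318

t=0: π = [0.2500, 0.5000, 0.2500], E[r] = 4.7500, γ^t·E[r] = 4.750000, running G = 4.750000
t=1: π = [0.2500, 0.5000, 0.2500], E[r] = 4.7500, γ^t·E[r] = 3.325000, running G = 8.075000
t=2: π = [0.2500, 0.5000, 0.2500], E[r] = 4.7500, γ^t·E[r] = 2.327500, running G = 10.402500
t=3: π = [0.2500, 0.5000, 0.2500], E[r] = 4.7500, γ^t·E[r] = 1.629250, running G = 12.031750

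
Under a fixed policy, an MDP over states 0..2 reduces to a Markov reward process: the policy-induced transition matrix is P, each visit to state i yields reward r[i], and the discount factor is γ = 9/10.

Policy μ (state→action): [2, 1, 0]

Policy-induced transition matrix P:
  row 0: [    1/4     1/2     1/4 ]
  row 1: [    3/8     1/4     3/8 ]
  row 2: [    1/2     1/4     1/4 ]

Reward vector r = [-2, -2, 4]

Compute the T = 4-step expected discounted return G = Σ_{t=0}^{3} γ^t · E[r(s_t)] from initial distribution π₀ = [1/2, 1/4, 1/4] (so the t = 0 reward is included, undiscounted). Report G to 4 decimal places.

t=0: π = [0.5000, 0.2500, 0.2500], E[r] = -0.5000, γ^t·E[r] = -0.500000, running G = -0.500000
t=1: π = [0.3438, 0.3750, 0.2813], E[r] = -0.3125, γ^t·E[r] = -0.281250, running G = -0.781250
t=2: π = [0.3672, 0.3359, 0.2969], E[r] = -0.2188, γ^t·E[r] = -0.177188, running G = -0.958438
t=3: π = [0.3662, 0.3418, 0.2920], E[r] = -0.2480, γ^t·E[r] = -0.180826, running G = -1.139264

G = -1.1393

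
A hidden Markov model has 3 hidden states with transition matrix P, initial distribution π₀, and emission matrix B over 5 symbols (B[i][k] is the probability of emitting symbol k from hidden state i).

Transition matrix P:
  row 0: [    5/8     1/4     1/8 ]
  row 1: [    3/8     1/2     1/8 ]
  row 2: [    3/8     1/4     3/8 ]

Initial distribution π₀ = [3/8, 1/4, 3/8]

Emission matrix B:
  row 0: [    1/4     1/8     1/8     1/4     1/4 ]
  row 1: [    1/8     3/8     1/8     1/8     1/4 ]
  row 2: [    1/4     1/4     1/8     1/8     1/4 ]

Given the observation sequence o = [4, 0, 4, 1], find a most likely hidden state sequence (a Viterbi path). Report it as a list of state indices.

path = [0, 0, 0, 1]

t=0: δ = [9.375e-02, 6.250e-02, 9.375e-02]  (obs o_0=4)
t=1: δ = [1.465e-02, 3.906e-03, 8.789e-03]  ψ = [0, 1, 2]  (obs o_1=0)
t=2: δ = [2.289e-03, 9.155e-04, 8.240e-04]  ψ = [0, 0, 2]  (obs o_2=4)
t=3: δ = [1.788e-04, 2.146e-04, 7.725e-05]  ψ = [0, 0, 2]  (obs o_3=1)
backtrack: best end state = 1; path = [0, 0, 0, 1]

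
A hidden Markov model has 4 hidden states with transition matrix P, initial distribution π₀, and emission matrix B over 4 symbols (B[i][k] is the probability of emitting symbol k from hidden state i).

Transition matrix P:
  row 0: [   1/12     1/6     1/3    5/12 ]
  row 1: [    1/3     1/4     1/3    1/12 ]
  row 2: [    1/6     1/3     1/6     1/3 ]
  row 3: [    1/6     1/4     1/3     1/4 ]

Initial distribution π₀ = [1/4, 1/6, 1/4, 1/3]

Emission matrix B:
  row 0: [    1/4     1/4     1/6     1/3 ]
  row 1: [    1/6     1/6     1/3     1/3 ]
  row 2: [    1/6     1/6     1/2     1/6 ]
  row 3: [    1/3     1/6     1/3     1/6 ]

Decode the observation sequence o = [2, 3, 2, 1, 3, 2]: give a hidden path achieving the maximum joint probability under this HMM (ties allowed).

t=0: δ = [4.167e-02, 5.556e-02, 1.250e-01, 1.111e-01]  (obs o_0=2)
t=1: δ = [6.944e-03, 1.389e-02, 6.173e-03, 6.944e-03]  ψ = [2, 2, 3, 2]  (obs o_1=3)
t=2: δ = [7.716e-04, 1.157e-03, 2.315e-03, 9.645e-04]  ψ = [1, 1, 1, 0]  (obs o_2=2)
t=3: δ = [9.645e-05, 1.286e-04, 6.430e-05, 1.286e-04]  ψ = [1, 2, 1, 2]  (obs o_3=1)
t=4: δ = [1.429e-05, 1.072e-05, 7.144e-06, 6.698e-06]  ψ = [1, 1, 1, 0]  (obs o_4=3)
t=5: δ = [5.954e-07, 8.931e-07, 2.381e-06, 1.985e-06]  ψ = [1, 1, 0, 0]  (obs o_5=2)
backtrack: best end state = 2; path = [2, 1, 2, 1, 0, 2]

path = [2, 1, 2, 1, 0, 2]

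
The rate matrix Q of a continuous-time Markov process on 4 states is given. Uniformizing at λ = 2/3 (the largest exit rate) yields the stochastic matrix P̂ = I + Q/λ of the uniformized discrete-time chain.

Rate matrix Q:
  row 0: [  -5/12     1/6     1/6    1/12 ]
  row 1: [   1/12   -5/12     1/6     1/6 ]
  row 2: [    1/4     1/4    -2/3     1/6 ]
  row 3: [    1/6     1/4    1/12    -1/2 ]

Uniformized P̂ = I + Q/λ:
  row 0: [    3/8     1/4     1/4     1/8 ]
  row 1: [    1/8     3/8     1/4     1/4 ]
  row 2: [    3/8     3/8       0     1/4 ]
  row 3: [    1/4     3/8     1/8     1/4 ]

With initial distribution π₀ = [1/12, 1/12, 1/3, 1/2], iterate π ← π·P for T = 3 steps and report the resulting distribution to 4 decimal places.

π = [0.2637, 0.3433, 0.1748, 0.2183]

t=0: π = [0.0833, 0.0833, 0.3333, 0.5000]
t=1: π = [0.2917, 0.3646, 0.1042, 0.2396]
t=2: π = [0.2539, 0.3385, 0.1940, 0.2135]
t=3: π = [0.2637, 0.3433, 0.1748, 0.2183]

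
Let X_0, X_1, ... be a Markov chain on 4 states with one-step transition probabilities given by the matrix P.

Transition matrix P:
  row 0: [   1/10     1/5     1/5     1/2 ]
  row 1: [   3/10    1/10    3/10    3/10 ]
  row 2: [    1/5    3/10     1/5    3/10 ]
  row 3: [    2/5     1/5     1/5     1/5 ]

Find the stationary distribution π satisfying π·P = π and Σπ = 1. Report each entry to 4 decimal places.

Balance equations π_j = Σ_i π_i·P[i][j]:
  π_0 = 1/10·π_0 + 3/10·π_1 + 1/5·π_2 + 2/5·π_3
  π_1 = 1/5·π_0 + 1/10·π_1 + 3/10·π_2 + 1/5·π_3
  π_2 = 1/5·π_0 + 3/10·π_1 + 1/5·π_2 + 1/5·π_3
  normalize: π_0 + π_1 + π_2 + π_3 = 1
Solving the linear system gives exactly π = [366/1417, 22/109, 24/109, 453/1417].

π = [0.2583, 0.2018, 0.2202, 0.3197]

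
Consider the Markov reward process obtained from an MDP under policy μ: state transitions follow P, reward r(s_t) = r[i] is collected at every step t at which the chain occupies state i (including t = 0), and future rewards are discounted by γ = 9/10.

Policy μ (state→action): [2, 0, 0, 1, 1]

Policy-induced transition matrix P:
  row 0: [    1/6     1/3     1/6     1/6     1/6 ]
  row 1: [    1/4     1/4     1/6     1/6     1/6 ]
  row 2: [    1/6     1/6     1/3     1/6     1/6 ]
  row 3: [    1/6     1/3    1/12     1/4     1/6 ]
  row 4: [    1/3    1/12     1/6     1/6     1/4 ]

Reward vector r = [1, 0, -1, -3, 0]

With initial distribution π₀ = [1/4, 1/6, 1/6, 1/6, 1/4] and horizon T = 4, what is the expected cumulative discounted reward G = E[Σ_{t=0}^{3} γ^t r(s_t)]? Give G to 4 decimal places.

t=0: π = [0.2500, 0.1667, 0.1667, 0.1667, 0.2500], E[r] = -0.4167, γ^t·E[r] = -0.416667, running G = -0.416667
t=1: π = [0.2222, 0.2292, 0.1806, 0.1806, 0.1875], E[r] = -0.5000, γ^t·E[r] = -0.450000, running G = -0.866667
t=2: π = [0.2170, 0.2373, 0.1817, 0.1817, 0.1823], E[r] = -0.5098, γ^t·E[r] = -0.412969, running G = -1.279635
t=3: π = [0.2168, 0.2377, 0.1818, 0.1818, 0.1819], E[r] = -0.5104, γ^t·E[r] = -0.372094, running G = -1.651729

G = -1.6517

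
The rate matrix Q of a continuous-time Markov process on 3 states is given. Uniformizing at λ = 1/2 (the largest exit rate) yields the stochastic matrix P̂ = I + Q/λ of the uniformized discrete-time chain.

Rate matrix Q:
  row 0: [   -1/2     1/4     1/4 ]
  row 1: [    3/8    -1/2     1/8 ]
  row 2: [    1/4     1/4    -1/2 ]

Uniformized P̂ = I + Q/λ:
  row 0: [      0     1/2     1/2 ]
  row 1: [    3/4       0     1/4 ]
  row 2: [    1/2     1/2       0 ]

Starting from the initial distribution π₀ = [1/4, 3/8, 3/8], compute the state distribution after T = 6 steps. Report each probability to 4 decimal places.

t=0: π = [0.2500, 0.3750, 0.3750]
t=1: π = [0.4688, 0.3125, 0.2188]
t=2: π = [0.3438, 0.3438, 0.3125]
t=3: π = [0.4141, 0.3281, 0.2578]
t=4: π = [0.3750, 0.3359, 0.2891]
t=5: π = [0.3965, 0.3320, 0.2715]
t=6: π = [0.3848, 0.3340, 0.2813]

π = [0.3848, 0.3340, 0.2813]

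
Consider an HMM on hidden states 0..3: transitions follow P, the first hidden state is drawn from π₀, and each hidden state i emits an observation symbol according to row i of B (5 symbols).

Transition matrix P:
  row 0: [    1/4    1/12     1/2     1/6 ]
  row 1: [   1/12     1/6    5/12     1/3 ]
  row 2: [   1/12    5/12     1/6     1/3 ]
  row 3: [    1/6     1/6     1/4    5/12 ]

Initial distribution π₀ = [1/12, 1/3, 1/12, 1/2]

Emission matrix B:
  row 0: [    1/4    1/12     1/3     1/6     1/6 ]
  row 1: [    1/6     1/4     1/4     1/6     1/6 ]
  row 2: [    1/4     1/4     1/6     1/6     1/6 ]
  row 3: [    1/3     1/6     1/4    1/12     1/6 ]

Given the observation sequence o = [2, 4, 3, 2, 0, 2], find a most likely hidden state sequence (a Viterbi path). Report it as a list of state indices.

t=0: δ = [2.778e-02, 8.333e-02, 1.389e-02, 1.250e-01]  (obs o_0=2)
t=1: δ = [3.472e-03, 3.472e-03, 5.787e-03, 8.681e-03]  ψ = [3, 3, 1, 3]  (obs o_1=4)
t=2: δ = [2.411e-04, 4.019e-04, 3.617e-04, 3.014e-04]  ψ = [3, 2, 3, 3]  (obs o_2=3)
t=3: δ = [2.009e-05, 3.768e-05, 2.791e-05, 3.349e-05]  ψ = [0, 2, 1, 1]  (obs o_3=2)
t=4: δ = [1.395e-06, 1.938e-06, 3.925e-06, 4.651e-06]  ψ = [3, 2, 1, 3]  (obs o_4=0)
t=5: δ = [2.584e-07, 4.088e-07, 1.938e-07, 4.845e-07]  ψ = [3, 2, 3, 3]  (obs o_5=2)
backtrack: best end state = 3; path = [1, 2, 1, 3, 3, 3]

path = [1, 2, 1, 3, 3, 3]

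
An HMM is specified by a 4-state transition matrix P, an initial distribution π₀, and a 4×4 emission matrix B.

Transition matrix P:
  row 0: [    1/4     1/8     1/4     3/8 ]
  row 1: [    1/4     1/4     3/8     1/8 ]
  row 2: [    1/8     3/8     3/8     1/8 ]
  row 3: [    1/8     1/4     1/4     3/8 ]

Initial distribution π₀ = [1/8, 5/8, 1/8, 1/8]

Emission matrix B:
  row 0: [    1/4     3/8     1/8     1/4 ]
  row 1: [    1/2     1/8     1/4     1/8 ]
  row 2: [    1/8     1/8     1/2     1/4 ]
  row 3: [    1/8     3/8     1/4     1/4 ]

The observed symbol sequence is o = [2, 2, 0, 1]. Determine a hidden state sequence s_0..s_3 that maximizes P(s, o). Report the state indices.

path = [1, 2, 1, 0]

t=0: δ = [1.562e-02, 1.562e-01, 6.250e-02, 3.125e-02]  (obs o_0=2)
t=1: δ = [4.883e-03, 9.766e-03, 2.930e-02, 4.883e-03]  ψ = [1, 1, 1, 1]  (obs o_1=2)
t=2: δ = [9.155e-04, 5.493e-03, 1.373e-03, 4.578e-04]  ψ = [2, 2, 2, 2]  (obs o_2=0)
t=3: δ = [5.150e-04, 1.717e-04, 2.575e-04, 2.575e-04]  ψ = [1, 1, 1, 1]  (obs o_3=1)
backtrack: best end state = 0; path = [1, 2, 1, 0]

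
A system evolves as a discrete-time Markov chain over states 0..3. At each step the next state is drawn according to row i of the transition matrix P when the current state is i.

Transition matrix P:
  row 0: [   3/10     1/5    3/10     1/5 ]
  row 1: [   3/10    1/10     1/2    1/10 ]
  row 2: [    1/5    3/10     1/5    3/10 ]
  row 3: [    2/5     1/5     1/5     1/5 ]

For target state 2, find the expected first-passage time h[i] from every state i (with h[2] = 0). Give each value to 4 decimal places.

First-step conditioning: h[2] = 0; for i ≠ 2, h[i] = 1 + Σ_k P[i][k]·h[k].
  h[0] = 1 + 3/10·h[0] + 1/5·h[1] + 1/5·h[3]
  h[1] = 1 + 3/10·h[0] + 1/10·h[1] + 1/10·h[3]
  h[3] = 1 + 2/5·h[0] + 1/5·h[1] + 1/5·h[3]
Solving the 3×3 linear system over states ≠ 2 gives exactly h = [22/7, 89/35, 0, 121/35] (h[2] = 0 is the target).

h = [3.1429, 2.5429, 0.0000, 3.4571]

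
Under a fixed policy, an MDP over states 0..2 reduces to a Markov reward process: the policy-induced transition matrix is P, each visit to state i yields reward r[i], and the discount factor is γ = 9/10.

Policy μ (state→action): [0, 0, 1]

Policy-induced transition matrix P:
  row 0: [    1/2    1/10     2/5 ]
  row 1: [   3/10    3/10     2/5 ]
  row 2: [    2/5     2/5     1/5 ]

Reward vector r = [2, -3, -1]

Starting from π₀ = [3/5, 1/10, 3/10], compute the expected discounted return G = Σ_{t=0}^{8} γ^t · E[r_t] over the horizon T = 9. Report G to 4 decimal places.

G = -0.4856

t=0: π = [0.6000, 0.1000, 0.3000], E[r] = 0.6000, γ^t·E[r] = 0.600000, running G = 0.600000
t=1: π = [0.4500, 0.2100, 0.3400], E[r] = -0.0700, γ^t·E[r] = -0.063000, running G = 0.537000
t=2: π = [0.4240, 0.2440, 0.3320], E[r] = -0.2160, γ^t·E[r] = -0.174960, running G = 0.362040
t=3: π = [0.4180, 0.2484, 0.3336], E[r] = -0.2428, γ^t·E[r] = -0.177001, running G = 0.185039
t=4: π = [0.4170, 0.2498, 0.3333], E[r] = -0.2486, γ^t·E[r] = -0.163133, running G = 0.021906
t=5: π = [0.4167, 0.2499, 0.3333], E[r] = -0.2497, γ^t·E[r] = -0.147452, running G = -0.125546
t=6: π = [0.4167, 0.2500, 0.3333], E[r] = -0.2499, γ^t·E[r] = -0.132831, running G = -0.258378
t=7: π = [0.4167, 0.2500, 0.3333], E[r] = -0.2500, γ^t·E[r] = -0.119569, running G = -0.377946
t=8: π = [0.4167, 0.2500, 0.3333], E[r] = -0.2500, γ^t·E[r] = -0.107616, running G = -0.485562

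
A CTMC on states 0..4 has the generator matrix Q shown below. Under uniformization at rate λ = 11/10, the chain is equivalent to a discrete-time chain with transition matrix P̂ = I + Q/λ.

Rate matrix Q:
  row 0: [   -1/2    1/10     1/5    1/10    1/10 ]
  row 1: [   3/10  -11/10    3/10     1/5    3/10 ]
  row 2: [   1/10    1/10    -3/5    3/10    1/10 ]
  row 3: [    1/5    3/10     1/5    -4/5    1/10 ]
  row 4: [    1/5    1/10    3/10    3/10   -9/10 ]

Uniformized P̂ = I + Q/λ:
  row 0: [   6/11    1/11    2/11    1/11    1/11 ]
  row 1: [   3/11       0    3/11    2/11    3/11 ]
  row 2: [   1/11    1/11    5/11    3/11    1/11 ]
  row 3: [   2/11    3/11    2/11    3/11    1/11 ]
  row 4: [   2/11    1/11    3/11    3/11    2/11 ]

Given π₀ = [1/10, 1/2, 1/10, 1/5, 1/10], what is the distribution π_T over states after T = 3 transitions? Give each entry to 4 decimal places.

π = [0.2613, 0.1197, 0.2800, 0.2148, 0.1242]

t=0: π = [0.1000, 0.5000, 0.1000, 0.2000, 0.1000]
t=1: π = [0.2545, 0.0818, 0.2636, 0.2091, 0.1909]
t=2: π = [0.2579, 0.1215, 0.2785, 0.2190, 0.1231]
t=3: π = [0.2613, 0.1197, 0.2800, 0.2148, 0.1242]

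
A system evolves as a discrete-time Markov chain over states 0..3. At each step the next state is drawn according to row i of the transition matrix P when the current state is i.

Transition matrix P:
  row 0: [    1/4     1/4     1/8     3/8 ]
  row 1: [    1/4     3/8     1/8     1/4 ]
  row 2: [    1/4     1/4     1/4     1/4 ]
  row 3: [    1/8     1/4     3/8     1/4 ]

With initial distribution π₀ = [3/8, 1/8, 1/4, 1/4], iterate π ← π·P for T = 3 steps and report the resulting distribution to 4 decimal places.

t=0: π = [0.3750, 0.1250, 0.2500, 0.2500]
t=1: π = [0.2188, 0.2656, 0.2188, 0.2969]
t=2: π = [0.2129, 0.2832, 0.2266, 0.2773]
t=3: π = [0.2153, 0.2854, 0.2227, 0.2766]

π = [0.2153, 0.2854, 0.2227, 0.2766]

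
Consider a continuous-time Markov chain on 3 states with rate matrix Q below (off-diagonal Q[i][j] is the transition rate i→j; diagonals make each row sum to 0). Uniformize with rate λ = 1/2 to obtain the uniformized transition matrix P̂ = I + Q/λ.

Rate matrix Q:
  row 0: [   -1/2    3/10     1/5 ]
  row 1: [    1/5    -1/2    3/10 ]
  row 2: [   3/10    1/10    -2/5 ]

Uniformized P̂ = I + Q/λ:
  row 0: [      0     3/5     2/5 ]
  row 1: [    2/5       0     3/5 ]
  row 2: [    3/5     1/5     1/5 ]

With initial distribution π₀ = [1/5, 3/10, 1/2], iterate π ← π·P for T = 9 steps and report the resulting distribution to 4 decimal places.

t=0: π = [0.2000, 0.3000, 0.5000]
t=1: π = [0.4200, 0.2200, 0.3600]
t=2: π = [0.3040, 0.3240, 0.3720]
t=3: π = [0.3528, 0.2568, 0.3904]
t=4: π = [0.3370, 0.2898, 0.3733]
t=5: π = [0.3399, 0.2768, 0.3833]
t=6: π = [0.3407, 0.2806, 0.3787]
t=7: π = [0.3395, 0.2802, 0.3804]
t=8: π = [0.3403, 0.2797, 0.3800]
t=9: π = [0.3399, 0.2802, 0.3800]

π = [0.3399, 0.2802, 0.3800]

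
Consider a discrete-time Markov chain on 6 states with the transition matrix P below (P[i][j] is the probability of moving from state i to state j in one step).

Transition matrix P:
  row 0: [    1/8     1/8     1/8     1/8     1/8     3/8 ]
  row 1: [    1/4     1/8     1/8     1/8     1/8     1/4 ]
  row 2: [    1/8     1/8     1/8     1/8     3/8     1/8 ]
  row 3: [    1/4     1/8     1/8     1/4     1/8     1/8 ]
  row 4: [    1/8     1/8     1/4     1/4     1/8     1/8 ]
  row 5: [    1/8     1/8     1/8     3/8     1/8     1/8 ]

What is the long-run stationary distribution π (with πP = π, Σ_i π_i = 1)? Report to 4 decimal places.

Balance equations π_j = Σ_i π_i·P[i][j]:
  π_0 = 1/8·π_0 + 1/4·π_1 + 1/8·π_2 + 1/4·π_3 + 1/8·π_4 + 1/8·π_5
  π_1 = 1/8·π_0 + 1/8·π_1 + 1/8·π_2 + 1/8·π_3 + 1/8·π_4 + 1/8·π_5
  π_2 = 1/8·π_0 + 1/8·π_1 + 1/8·π_2 + 1/8·π_3 + 1/4·π_4 + 1/8·π_5
  π_3 = 1/8·π_0 + 1/8·π_1 + 1/8·π_2 + 1/4·π_3 + 1/4·π_4 + 3/8·π_5
  π_4 = 1/8·π_0 + 1/8·π_1 + 3/8·π_2 + 1/8·π_3 + 1/8·π_4 + 1/8·π_5
  normalize: π_0 + π_1 + π_2 + π_3 + π_4 + π_5 = 1
Solving the linear system gives exactly π = [3081/18352, 1/8, 9/62, 2001/9176, 5/31, 3351/18352].

π = [0.1679, 0.1250, 0.1452, 0.2181, 0.1613, 0.1826]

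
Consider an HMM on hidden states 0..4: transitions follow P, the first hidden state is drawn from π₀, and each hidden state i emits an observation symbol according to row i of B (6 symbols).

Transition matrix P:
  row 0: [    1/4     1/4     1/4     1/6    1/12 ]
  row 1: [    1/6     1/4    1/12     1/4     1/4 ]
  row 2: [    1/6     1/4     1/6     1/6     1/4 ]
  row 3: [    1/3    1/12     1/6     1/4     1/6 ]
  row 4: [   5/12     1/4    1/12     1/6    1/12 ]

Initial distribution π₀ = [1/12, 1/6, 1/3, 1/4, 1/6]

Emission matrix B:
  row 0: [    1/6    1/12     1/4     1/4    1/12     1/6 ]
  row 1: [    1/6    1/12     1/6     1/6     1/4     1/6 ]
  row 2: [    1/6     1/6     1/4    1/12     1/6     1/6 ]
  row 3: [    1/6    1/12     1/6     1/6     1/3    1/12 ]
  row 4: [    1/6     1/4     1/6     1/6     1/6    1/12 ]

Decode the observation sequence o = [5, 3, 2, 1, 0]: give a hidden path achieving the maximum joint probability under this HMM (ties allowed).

t=0: δ = [1.389e-02, 2.778e-02, 5.556e-02, 2.083e-02, 1.389e-02]  (obs o_0=5)
t=1: δ = [2.315e-03, 2.315e-03, 7.716e-04, 1.543e-03, 2.315e-03]  ψ = [2, 2, 2, 2, 2]  (obs o_1=3)
t=2: δ = [2.411e-04, 9.645e-05, 1.447e-04, 9.645e-05, 9.645e-05]  ψ = [4, 0, 0, 1, 1]  (obs o_2=2)
t=3: δ = [5.023e-06, 5.023e-06, 1.005e-05, 3.349e-06, 9.042e-06]  ψ = [0, 0, 0, 0, 2]  (obs o_3=1)
t=4: δ = [6.279e-07, 4.186e-07, 2.791e-07, 2.791e-07, 4.186e-07]  ψ = [4, 2, 2, 2, 2]  (obs o_4=0)
backtrack: best end state = 0; path = [2, 0, 2, 4, 0]

path = [2, 0, 2, 4, 0]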